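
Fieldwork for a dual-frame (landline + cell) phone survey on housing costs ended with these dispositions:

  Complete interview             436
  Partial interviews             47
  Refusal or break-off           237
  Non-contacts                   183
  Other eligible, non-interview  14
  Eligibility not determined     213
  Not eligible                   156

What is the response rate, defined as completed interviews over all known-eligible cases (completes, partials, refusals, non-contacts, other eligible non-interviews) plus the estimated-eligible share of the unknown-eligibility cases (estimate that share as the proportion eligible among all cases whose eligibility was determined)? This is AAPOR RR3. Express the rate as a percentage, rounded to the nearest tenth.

Top → 436
Known eligible → 436 + 47 + 237 + 183 + 14 = 917
e = 917 / (917 + 156) = 917 / 1073 = 0.8546
Eligible share of unknowns → 0.8546 × 213 = 182.03
Denom → 917 + 182.03 = 1099.03
RR3 = 436 / 1099.03 = 0.3967

39.7%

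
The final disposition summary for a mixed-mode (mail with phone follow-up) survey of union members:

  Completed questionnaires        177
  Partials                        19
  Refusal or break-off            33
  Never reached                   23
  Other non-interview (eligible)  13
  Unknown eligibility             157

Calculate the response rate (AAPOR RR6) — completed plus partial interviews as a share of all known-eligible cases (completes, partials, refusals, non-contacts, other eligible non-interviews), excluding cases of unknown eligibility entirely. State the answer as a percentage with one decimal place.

Num = 177 + 19 = 196
Denom = 177 + 19 + 33 + 23 + 13 = 265
RR6 = 196 / 265 = 0.7396

74.0%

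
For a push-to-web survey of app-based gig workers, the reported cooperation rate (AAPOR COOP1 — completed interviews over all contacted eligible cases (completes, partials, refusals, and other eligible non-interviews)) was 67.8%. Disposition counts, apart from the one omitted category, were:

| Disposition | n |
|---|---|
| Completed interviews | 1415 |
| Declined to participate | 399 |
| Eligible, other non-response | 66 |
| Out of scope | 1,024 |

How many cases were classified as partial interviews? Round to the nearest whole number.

207

COOP1 = 1415 / D = 0.678
D = 1415 / 0.678 = 2087.0
Other denominator terms total 1880
partial interviews = 2087.0 − 1880 ≈ 207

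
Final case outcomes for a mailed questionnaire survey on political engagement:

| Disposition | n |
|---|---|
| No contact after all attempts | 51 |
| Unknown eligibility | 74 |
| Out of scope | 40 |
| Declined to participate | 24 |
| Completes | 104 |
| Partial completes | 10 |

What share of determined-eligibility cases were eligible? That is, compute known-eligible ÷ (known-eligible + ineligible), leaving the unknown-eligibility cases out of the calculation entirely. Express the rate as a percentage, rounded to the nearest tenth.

Known eligible = 104 + 10 + 24 + 51 = 189
e = 189 / (189 + 40) = 189 / 229 = 0.8253

82.5%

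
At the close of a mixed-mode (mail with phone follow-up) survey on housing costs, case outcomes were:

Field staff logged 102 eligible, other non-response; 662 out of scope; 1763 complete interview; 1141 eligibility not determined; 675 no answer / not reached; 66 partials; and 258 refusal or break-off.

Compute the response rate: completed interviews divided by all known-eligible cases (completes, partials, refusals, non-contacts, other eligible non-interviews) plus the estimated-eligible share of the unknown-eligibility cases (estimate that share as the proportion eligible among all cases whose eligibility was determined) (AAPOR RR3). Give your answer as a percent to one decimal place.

Numerator: 1763
Known eligible: 1763 + 66 + 258 + 675 + 102 = 2864
e = 2864 / (2864 + 662) = 2864 / 3526 = 0.8123
e × U: 0.8123 × 1141 = 926.83
Denom: 2864 + 926.83 = 3790.83
RR3 = 1763 / 3790.83 = 0.4651

46.5%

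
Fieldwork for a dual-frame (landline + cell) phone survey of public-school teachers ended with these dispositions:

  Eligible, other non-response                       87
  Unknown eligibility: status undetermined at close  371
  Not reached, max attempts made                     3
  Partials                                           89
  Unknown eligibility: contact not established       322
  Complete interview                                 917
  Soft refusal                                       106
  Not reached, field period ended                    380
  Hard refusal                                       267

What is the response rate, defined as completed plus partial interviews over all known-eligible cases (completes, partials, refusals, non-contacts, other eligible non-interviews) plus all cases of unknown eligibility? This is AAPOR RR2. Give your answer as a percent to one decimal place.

Refusals = 267 + 106 = 373
No answer / not reached = 380 + 3 = 383
Undetermined eligibility = 322 + 371 = 693
Numerator = 917 + 89 = 1006
Denominator = 917 + 89 + 373 + 383 + 87 + 693 = 2542
RR2 = 1006 / 2542 = 0.3958

39.6%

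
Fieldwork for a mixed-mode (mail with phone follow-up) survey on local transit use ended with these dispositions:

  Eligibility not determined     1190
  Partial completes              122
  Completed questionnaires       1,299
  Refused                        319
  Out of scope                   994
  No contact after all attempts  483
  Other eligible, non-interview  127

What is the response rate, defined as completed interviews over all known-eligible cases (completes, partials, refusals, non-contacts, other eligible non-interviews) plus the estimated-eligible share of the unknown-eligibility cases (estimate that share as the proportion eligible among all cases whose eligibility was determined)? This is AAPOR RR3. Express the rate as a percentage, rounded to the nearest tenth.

Num: 1299
Known eligible: 1299 + 122 + 319 + 483 + 127 = 2350
e = 2350 / (2350 + 994) = 2350 / 3344 = 0.7028
Eligible share of unknowns: 0.7028 × 1190 = 836.33
Base: 2350 + 836.33 = 3186.33
RR3 = 1299 / 3186.33 = 0.4077

40.8%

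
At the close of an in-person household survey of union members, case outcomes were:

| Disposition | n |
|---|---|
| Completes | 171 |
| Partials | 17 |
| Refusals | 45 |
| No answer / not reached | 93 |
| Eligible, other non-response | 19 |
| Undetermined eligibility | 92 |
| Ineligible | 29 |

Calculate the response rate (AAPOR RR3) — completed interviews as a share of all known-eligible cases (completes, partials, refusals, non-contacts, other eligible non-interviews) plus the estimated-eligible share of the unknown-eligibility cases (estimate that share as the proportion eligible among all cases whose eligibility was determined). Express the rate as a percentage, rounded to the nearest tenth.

Num → 171
Eligible (known) → 171 + 17 + 45 + 93 + 19 = 345
e = 345 / (345 + 29) = 345 / 374 = 0.9225
Eligible share of unknowns → 0.9225 × 92 = 84.87
Base → 345 + 84.87 = 429.87
RR3 = 171 / 429.87 = 0.3978

39.8%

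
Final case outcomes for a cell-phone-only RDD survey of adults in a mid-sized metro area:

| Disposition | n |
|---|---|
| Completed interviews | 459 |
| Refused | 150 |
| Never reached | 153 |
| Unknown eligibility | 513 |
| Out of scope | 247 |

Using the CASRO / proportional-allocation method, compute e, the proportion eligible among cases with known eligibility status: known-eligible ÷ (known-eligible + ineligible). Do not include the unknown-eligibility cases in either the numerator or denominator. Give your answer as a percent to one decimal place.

75.5%

Eligible (known) → 459 + 150 + 153 = 762
e = 762 / (762 + 247) = 762 / 1009 = 0.7552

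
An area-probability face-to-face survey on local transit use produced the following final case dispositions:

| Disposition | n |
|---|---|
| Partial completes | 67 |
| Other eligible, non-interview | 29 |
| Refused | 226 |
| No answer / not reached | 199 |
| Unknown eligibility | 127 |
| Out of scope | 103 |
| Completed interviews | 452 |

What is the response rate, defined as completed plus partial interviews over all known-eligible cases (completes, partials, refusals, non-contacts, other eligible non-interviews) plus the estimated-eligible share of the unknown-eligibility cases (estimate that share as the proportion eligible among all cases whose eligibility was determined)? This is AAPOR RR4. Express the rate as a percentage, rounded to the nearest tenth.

Num = 452 + 67 = 519
Determined eligible = 452 + 67 + 226 + 199 + 29 = 973
e = 973 / (973 + 103) = 973 / 1076 = 0.9043
e × U = 0.9043 × 127 = 114.85
Base = 973 + 114.85 = 1087.85
RR4 = 519 / 1087.85 = 0.4771

47.7%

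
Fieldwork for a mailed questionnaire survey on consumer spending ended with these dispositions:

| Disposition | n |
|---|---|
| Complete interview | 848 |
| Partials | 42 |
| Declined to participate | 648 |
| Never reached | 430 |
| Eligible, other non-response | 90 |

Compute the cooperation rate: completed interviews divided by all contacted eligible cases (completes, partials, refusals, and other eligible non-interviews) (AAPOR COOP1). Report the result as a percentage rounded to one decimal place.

Num: 848
Denominator: 848 + 42 + 648 + 90 = 1628
COOP1 = 848 / 1628 = 0.5209

52.1%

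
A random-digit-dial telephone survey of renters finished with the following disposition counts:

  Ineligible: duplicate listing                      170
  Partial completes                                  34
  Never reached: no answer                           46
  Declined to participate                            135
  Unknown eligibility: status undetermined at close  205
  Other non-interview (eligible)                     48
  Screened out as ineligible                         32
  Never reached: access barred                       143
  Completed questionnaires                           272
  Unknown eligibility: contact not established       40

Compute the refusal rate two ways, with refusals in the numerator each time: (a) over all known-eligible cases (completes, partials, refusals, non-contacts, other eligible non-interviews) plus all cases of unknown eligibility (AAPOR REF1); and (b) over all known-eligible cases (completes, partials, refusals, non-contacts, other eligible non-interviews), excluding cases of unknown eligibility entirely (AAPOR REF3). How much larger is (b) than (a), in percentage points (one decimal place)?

5.3

Never reached = 46 + 143 = 189
Eligibility not determined = 40 + 205 = 245
Not eligible = 32 + 170 = 202
Top = 135
Denom = 272 + 34 + 135 + 189 + 48 + 245 = 923
REF1 = 135 / 923 = 0.1463
Denom = 272 + 34 + 135 + 189 + 48 = 678
REF3 = 135 / 678 = 0.1991
Difference = 19.91 − 14.63 = 5.28 percentage points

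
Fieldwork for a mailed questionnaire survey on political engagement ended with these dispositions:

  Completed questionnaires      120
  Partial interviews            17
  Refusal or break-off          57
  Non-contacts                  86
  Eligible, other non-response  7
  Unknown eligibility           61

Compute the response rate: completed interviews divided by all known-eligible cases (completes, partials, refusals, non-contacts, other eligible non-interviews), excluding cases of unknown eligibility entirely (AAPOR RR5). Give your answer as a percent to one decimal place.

41.8%

Top → 120
Base → 120 + 17 + 57 + 86 + 7 = 287
RR5 = 120 / 287 = 0.4181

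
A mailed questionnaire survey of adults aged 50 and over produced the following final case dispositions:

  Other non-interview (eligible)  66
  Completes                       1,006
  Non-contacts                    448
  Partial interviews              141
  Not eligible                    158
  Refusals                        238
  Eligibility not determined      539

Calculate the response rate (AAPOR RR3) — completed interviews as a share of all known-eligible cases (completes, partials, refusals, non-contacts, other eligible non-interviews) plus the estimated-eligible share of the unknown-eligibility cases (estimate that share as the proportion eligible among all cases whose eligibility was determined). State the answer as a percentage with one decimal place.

Num → 1006
Eligible (known) → 1006 + 141 + 238 + 448 + 66 = 1899
e = 1899 / (1899 + 158) = 1899 / 2057 = 0.9232
Eligible share of unknowns → 0.9232 × 539 = 497.60
Denominator → 1899 + 497.60 = 2396.60
RR3 = 1006 / 2396.60 = 0.4198

42.0%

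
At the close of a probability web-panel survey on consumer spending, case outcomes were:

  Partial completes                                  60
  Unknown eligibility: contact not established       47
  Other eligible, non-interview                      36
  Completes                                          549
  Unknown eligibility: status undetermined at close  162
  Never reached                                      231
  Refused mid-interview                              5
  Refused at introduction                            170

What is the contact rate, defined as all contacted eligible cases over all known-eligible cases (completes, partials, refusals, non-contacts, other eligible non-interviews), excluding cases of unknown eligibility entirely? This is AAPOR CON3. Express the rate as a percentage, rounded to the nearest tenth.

78.0%

Refusals = 170 + 5 = 175
Eligibility not determined = 47 + 162 = 209
Top → 549 + 60 + 175 + 36 = 820
Denominator → 549 + 60 + 175 + 231 + 36 = 1051
CON3 = 820 / 1051 = 0.7802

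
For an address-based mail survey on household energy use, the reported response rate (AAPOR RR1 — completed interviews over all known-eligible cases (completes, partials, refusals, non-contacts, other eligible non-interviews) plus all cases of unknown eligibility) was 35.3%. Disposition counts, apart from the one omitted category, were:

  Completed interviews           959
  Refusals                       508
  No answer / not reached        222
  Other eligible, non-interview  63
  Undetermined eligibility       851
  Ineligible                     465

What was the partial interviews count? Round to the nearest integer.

114

RR1 = 959 / D = 0.353
D = 959 / 0.353 = 2716.7
Other denominator terms total 2603
partial interviews = 2716.7 − 2603 ≈ 114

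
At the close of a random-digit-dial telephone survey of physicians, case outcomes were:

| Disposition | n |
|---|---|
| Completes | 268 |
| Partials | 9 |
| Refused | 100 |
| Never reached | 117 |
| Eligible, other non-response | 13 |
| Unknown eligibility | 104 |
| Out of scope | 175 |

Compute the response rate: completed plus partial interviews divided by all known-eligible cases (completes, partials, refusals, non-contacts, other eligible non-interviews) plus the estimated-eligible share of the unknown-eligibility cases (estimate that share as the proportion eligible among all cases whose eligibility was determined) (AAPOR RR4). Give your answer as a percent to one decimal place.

47.4%

Num: 268 + 9 = 277
Determined eligible: 268 + 9 + 100 + 117 + 13 = 507
e = 507 / (507 + 175) = 507 / 682 = 0.7434
Eligible share of unknowns: 0.7434 × 104 = 77.31
Denominator: 507 + 77.31 = 584.31
RR4 = 277 / 584.31 = 0.4741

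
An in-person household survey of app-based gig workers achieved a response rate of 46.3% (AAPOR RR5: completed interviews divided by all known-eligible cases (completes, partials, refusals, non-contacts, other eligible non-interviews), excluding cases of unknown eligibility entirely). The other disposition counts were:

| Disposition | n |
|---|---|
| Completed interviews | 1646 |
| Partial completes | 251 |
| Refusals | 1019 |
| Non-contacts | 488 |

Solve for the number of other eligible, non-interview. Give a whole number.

151

RR5 = 1646 / D = 0.463
D = 1646 / 0.463 = 3555.1
Other denominator terms total 3404
other eligible, non-interview = 3555.1 − 3404 ≈ 151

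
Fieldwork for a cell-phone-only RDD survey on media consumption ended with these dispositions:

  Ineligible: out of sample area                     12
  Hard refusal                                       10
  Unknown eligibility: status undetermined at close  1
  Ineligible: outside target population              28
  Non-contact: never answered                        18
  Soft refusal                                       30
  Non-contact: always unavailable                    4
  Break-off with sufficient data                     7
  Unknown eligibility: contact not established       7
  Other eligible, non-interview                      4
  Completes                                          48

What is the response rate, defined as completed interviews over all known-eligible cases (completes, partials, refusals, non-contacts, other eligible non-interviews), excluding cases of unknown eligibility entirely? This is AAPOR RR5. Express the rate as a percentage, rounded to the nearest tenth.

Declined to participate = 10 + 30 = 40
No answer / not reached = 18 + 4 = 22
Unknown eligibility = 7 + 1 = 8
Screened out, ineligible = 28 + 12 = 40
Numerator: 48
Base: 48 + 7 + 40 + 22 + 4 = 121
RR5 = 48 / 121 = 0.3967

39.7%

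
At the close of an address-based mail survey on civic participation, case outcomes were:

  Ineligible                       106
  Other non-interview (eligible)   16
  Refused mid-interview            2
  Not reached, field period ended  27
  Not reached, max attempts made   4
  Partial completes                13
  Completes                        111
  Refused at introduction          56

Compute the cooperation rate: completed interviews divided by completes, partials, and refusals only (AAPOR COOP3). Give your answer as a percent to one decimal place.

Refusals = 56 + 2 = 58
No answer / not reached = 27 + 4 = 31
Numerator = 111
Denominator = 111 + 13 + 58 = 182
COOP3 = 111 / 182 = 0.6099

61.0%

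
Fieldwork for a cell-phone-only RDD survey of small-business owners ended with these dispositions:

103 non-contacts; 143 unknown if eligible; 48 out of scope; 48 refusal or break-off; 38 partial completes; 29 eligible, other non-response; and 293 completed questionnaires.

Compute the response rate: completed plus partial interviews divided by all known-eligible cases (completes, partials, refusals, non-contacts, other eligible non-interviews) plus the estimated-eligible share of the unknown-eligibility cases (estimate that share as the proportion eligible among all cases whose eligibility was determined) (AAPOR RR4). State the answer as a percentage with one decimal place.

Top → 293 + 38 = 331
Known eligible → 293 + 38 + 48 + 103 + 29 = 511
e = 511 / (511 + 48) = 511 / 559 = 0.9141
e × U → 0.9141 × 143 = 130.72
Denominator → 511 + 130.72 = 641.72
RR4 = 331 / 641.72 = 0.5158

51.6%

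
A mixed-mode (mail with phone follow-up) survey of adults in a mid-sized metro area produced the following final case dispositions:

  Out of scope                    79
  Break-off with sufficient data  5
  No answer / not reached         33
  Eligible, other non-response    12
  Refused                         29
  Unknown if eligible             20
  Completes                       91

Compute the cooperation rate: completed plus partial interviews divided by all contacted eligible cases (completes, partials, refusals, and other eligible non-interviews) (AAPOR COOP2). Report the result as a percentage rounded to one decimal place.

Top = 91 + 5 = 96
Denom = 91 + 5 + 29 + 12 = 137
COOP2 = 96 / 137 = 0.7007

70.1%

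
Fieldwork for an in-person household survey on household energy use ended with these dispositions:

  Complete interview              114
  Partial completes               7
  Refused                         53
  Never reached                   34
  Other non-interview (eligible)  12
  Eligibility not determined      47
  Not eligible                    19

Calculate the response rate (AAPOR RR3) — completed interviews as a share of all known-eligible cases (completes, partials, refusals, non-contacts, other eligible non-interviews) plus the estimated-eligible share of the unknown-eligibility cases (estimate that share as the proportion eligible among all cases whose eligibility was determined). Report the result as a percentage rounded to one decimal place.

Num = 114
Eligible (known) = 114 + 7 + 53 + 34 + 12 = 220
e = 220 / (220 + 19) = 220 / 239 = 0.9205
e × U = 0.9205 × 47 = 43.26
Denominator = 220 + 43.26 = 263.26
RR3 = 114 / 263.26 = 0.4330

43.3%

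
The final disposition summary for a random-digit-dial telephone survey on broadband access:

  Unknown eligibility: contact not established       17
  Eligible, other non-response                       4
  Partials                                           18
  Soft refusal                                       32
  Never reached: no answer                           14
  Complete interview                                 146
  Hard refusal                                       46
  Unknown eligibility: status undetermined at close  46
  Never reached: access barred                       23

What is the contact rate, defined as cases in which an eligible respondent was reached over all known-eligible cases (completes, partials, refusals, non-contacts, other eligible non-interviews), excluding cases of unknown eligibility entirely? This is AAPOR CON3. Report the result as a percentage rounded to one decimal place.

86.9%

Refusal or break-off = 46 + 32 = 78
No contact after all attempts = 14 + 23 = 37
Unknown eligibility = 17 + 46 = 63
Top = 146 + 18 + 78 + 4 = 246
Denominator = 146 + 18 + 78 + 37 + 4 = 283
CON3 = 246 / 283 = 0.8693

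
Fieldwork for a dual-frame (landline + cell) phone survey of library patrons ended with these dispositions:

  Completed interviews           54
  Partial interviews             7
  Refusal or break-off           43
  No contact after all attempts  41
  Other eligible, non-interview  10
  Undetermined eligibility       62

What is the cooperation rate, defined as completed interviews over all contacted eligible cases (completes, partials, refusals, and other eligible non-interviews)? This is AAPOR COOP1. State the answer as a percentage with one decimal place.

47.4%

Num: 54
Denom: 54 + 7 + 43 + 10 = 114
COOP1 = 54 / 114 = 0.4737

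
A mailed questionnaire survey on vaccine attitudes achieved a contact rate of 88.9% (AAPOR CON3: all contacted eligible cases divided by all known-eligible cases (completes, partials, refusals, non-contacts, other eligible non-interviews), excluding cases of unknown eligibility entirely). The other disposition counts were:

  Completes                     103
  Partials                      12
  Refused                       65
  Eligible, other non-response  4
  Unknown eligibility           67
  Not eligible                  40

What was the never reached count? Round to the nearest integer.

23

Numerator = 103 + 12 + 65 + 4 = 184
CON3 = 184 / D = 0.889
D = 184 / 0.889 = 207.0
Rest of base = 184
never reached = 207.0 − 184 ≈ 23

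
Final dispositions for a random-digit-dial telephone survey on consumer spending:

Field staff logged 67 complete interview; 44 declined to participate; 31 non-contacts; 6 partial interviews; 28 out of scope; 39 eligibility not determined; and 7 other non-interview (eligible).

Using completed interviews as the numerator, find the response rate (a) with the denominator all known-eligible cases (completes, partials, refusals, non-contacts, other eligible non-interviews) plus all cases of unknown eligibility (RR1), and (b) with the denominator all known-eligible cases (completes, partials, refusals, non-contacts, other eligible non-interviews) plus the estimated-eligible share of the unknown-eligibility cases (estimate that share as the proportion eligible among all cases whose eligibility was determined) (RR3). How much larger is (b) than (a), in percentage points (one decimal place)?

Numerator → 67
Denom → 67 + 6 + 44 + 31 + 7 + 39 = 194
RR1 = 67 / 194 = 0.3454
Determined eligible → 67 + 6 + 44 + 31 + 7 = 155
e = 155 / (155 + 28) = 155 / 183 = 0.8470
Estimated eligible among unknowns → 0.8470 × 39 = 33.03
Denom → 155 + 33.03 = 188.03
RR3 = 67 / 188.03 = 0.3563
Difference = 35.63 − 34.54 = 1.09 percentage points

1.1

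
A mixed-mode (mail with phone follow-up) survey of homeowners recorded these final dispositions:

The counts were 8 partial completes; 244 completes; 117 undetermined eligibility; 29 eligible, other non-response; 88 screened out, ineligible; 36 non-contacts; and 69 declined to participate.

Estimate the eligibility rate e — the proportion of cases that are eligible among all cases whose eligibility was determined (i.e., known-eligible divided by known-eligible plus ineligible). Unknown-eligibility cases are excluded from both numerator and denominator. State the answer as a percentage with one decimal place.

Known eligible = 244 + 8 + 69 + 36 + 29 = 386
e = 386 / (386 + 88) = 386 / 474 = 0.8143

81.4%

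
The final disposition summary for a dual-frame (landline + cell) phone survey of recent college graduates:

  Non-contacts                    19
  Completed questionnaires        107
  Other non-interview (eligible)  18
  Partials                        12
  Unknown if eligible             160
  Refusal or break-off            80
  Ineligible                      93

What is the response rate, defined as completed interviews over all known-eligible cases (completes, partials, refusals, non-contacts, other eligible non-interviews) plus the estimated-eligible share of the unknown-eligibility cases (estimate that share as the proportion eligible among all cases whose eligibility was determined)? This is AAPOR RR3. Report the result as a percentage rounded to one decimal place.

Top = 107
Eligible (known) = 107 + 12 + 80 + 19 + 18 = 236
e = 236 / (236 + 93) = 236 / 329 = 0.7173
Eligible share of unknowns = 0.7173 × 160 = 114.77
Denominator = 236 + 114.77 = 350.77
RR3 = 107 / 350.77 = 0.3050

30.5%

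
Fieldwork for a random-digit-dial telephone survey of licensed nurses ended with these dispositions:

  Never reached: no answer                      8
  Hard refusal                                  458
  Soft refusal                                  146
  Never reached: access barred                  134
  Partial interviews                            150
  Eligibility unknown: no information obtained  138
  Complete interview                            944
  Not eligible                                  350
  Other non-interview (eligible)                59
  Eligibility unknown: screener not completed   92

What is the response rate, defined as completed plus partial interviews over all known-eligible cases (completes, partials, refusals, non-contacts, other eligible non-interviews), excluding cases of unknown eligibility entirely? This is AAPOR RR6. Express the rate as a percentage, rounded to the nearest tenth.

Refusals = 458 + 146 = 604
Never reached = 8 + 134 = 142
Eligibility not determined = 92 + 138 = 230
Numerator: 944 + 150 = 1094
Base: 944 + 150 + 604 + 142 + 59 = 1899
RR6 = 1094 / 1899 = 0.5761

57.6%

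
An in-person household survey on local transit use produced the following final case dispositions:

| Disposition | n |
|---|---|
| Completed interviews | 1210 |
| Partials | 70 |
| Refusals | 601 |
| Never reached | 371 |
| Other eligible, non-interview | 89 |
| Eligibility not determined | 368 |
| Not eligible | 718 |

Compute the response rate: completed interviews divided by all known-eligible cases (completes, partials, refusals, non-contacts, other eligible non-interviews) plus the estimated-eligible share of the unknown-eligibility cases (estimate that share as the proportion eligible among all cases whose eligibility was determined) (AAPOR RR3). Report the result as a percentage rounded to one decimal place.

Top → 1210
Eligible (known) → 1210 + 70 + 601 + 371 + 89 = 2341
e = 2341 / (2341 + 718) = 2341 / 3059 = 0.7653
Estimated eligible among unknowns → 0.7653 × 368 = 281.63
Denominator → 2341 + 281.63 = 2622.63
RR3 = 1210 / 2622.63 = 0.4614

46.1%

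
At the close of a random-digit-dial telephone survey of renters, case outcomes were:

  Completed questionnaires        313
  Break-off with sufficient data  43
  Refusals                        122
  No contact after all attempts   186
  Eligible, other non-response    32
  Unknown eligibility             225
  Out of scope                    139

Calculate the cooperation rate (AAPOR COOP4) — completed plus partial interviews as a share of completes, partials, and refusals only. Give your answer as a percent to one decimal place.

Top → 313 + 43 = 356
Base → 313 + 43 + 122 = 478
COOP4 = 356 / 478 = 0.7448

74.5%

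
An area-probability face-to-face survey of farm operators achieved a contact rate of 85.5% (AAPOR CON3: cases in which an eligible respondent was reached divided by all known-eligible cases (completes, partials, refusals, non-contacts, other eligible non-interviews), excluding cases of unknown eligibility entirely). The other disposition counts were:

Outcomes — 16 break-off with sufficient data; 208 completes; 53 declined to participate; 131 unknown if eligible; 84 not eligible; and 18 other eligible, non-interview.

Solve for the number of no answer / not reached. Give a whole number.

50

Numerator: 208 + 16 + 53 + 18 = 295
CON3 = 295 / D = 0.855
D = 295 / 0.855 = 345.0
Rest of base = 295
no answer / not reached = 345.0 − 295 ≈ 50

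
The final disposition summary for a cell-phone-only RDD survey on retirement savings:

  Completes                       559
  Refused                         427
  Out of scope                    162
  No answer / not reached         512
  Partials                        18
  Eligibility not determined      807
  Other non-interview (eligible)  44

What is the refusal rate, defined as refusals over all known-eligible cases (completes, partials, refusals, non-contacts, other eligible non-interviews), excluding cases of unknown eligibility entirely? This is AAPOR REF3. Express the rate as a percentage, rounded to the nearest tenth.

27.4%

Numerator: 427
Denom: 559 + 18 + 427 + 512 + 44 = 1560
REF3 = 427 / 1560 = 0.2737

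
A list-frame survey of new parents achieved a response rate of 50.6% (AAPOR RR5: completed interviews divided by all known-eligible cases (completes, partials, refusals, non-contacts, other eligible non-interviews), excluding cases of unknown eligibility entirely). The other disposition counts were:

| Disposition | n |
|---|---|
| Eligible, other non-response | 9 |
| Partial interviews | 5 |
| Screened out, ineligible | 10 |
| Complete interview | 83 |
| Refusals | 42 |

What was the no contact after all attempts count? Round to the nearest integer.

RR5 = 83 / D = 0.506
D = 83 / 0.506 = 164.0
Rest of base = 139
no contact after all attempts = 164.0 − 139 ≈ 25

25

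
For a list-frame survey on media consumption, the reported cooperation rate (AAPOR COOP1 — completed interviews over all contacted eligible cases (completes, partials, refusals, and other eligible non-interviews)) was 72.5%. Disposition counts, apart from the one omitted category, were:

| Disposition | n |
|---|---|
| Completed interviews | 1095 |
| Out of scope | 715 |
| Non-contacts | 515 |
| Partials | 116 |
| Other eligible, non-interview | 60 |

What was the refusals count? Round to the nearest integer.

239

COOP1 = 1095 / D = 0.725
D = 1095 / 0.725 = 1510.3
Remaining denominator categories sum to 1271
refusals = 1510.3 − 1271 ≈ 239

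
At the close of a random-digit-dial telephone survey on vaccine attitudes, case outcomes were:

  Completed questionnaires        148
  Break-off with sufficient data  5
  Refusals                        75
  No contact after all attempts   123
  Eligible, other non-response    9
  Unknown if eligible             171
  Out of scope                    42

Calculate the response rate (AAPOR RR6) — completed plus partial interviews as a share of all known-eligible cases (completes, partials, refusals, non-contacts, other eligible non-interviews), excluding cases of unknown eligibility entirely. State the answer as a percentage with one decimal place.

42.5%

Numerator → 148 + 5 = 153
Denominator → 148 + 5 + 75 + 123 + 9 = 360
RR6 = 153 / 360 = 0.4250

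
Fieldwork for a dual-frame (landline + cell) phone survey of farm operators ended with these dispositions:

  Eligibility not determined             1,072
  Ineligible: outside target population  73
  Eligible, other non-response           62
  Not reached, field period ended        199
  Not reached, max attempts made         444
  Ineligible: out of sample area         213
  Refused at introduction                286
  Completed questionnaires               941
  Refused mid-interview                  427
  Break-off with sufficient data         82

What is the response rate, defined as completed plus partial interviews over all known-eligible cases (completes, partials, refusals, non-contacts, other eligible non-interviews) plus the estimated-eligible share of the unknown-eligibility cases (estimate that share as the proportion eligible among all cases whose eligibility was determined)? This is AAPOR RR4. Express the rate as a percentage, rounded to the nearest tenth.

Refusal or break-off = 286 + 427 = 713
No contact after all attempts = 199 + 444 = 643
Screened out, ineligible = 73 + 213 = 286
Numerator: 941 + 82 = 1023
Eligible (known): 941 + 82 + 713 + 643 + 62 = 2441
e = 2441 / (2441 + 286) = 2441 / 2727 = 0.8951
Estimated eligible among unknowns: 0.8951 × 1072 = 959.55
Denom: 2441 + 959.55 = 3400.55
RR4 = 1023 / 3400.55 = 0.3008

30.1%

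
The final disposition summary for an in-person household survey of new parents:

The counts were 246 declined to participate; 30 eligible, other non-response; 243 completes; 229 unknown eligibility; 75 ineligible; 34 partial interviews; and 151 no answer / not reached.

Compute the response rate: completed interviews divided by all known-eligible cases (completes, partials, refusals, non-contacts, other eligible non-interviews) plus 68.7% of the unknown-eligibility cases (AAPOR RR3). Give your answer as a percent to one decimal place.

28.2%

Num → 243
Known eligible → 243 + 34 + 246 + 151 + 30 = 704
Estimated eligible among unknowns → 0.6870 × 229 = 157.32
Denom → 704 + 157.32 = 861.32
RR3 = 243 / 861.32 = 0.2821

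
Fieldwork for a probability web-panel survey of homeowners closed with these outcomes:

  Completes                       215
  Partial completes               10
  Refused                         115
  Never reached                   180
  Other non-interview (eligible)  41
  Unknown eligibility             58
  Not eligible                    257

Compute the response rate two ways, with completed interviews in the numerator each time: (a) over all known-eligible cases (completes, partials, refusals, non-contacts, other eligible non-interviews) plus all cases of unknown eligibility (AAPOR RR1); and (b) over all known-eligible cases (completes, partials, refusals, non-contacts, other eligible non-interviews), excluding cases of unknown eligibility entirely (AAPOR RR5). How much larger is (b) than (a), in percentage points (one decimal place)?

3.6

Top → 215
Base → 215 + 10 + 115 + 180 + 41 + 58 = 619
RR1 = 215 / 619 = 0.3473
Base → 215 + 10 + 115 + 180 + 41 = 561
RR5 = 215 / 561 = 0.3832
Difference = 38.32 − 34.73 = 3.59 percentage points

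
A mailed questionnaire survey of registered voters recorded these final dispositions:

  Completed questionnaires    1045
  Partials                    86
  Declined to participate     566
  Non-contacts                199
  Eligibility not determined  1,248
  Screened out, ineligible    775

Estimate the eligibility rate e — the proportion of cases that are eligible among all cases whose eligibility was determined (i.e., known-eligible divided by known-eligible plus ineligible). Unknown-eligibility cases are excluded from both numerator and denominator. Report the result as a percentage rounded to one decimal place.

Eligible (known): 1045 + 86 + 566 + 199 = 1896
e = 1896 / (1896 + 775) = 1896 / 2671 = 0.7098

71.0%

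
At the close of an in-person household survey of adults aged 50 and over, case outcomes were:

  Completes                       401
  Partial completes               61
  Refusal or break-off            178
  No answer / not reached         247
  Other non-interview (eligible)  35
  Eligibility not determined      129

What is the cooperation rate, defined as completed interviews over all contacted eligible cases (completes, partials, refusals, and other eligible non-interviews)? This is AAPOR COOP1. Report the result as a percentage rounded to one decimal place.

59.4%

Numerator = 401
Denominator = 401 + 61 + 178 + 35 = 675
COOP1 = 401 / 675 = 0.5941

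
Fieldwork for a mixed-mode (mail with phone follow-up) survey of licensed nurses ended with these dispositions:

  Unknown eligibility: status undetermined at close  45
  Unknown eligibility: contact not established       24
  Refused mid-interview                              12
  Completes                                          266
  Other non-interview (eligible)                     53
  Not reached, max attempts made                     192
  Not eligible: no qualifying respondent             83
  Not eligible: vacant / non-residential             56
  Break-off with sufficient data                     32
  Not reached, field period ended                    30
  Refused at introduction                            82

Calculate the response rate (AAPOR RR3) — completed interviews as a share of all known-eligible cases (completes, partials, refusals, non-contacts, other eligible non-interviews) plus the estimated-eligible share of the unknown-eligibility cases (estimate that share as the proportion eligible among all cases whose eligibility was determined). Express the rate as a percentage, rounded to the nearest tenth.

Refusals = 82 + 12 = 94
Non-contacts = 30 + 192 = 222
Eligibility not determined = 24 + 45 = 69
Out of scope = 83 + 56 = 139
Numerator: 266
Determined eligible: 266 + 32 + 94 + 222 + 53 = 667
e = 667 / (667 + 139) = 667 / 806 = 0.8275
e × U: 0.8275 × 69 = 57.10
Base: 667 + 57.10 = 724.10
RR3 = 266 / 724.10 = 0.3674

36.7%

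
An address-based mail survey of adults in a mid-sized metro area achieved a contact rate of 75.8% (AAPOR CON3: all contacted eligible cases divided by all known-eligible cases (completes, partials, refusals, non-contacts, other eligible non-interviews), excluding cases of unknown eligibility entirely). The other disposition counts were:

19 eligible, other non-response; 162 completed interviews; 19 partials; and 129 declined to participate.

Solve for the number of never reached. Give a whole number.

105

Numerator → 162 + 19 + 129 + 19 = 329
CON3 = 329 / D = 0.758
D = 329 / 0.758 = 434.0
Other denominator terms total 329
never reached = 434.0 − 329 ≈ 105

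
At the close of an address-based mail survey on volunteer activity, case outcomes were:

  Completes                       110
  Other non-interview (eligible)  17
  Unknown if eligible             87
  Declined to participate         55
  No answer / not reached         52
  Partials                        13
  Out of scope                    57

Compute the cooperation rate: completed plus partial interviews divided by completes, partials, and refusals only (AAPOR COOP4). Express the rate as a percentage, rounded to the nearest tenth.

Top: 110 + 13 = 123
Base: 110 + 13 + 55 = 178
COOP4 = 123 / 178 = 0.6910

69.1%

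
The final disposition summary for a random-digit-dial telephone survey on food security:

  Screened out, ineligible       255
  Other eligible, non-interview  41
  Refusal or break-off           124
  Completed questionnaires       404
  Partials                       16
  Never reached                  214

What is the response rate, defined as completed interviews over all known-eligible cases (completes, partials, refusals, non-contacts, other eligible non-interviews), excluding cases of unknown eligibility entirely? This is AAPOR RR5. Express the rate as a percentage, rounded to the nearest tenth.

Top = 404
Base = 404 + 16 + 124 + 214 + 41 = 799
RR5 = 404 / 799 = 0.5056

50.6%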